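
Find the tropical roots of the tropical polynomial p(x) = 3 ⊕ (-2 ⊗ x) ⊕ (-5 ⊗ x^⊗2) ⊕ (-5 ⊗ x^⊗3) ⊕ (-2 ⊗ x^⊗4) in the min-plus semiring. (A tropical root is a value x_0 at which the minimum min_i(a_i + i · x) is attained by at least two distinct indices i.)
Roots: {-3, 0, 3, 5}

Each tropical root is a break point of the lower envelope of the lines y = a_i + i · x (there are 5 lines, with slopes 0, 1, ..., 4). Only the lines that attain the minimum somewhere contribute to roots; other lines are dominated. Here the surviving (envelope) indices are i = 4, i = 3, i = 2, i = 1, i = 0.
Intersections between consecutive envelope lines give the roots: for adjacent envelope indices i < j the intersection is x = (a_i − a_j) / (j − i). Reading off the sorted break points: {-3, 0, 3, 5}.
Verification: at each break x_0, at least two indices attain the minimum of min_i(a_i + i · x_0).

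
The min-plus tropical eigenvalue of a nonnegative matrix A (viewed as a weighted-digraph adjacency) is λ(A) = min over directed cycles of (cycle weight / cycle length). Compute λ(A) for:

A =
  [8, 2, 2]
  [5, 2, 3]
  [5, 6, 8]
λ(A) = 2

Enumerate directed cycles and compute their means (weight / length). Sample:
  cycle 0 → 0: weight = 8, length = 1, mean = 8/1 ≈ 8.000
  cycle 1 → 1: weight = 2, length = 1, mean = 2/1 ≈ 2.000
  cycle 2 → 2: weight = 8, length = 1, mean = 8/1 ≈ 8.000
  cycle 0 → 1 → 0: weight = 7, length = 2, mean = 7/2 ≈ 3.500
  cycle 0 → 2 → 0: weight = 7, length = 2, mean = 7/2 ≈ 3.500
  cycle 1 → 0 → 1: weight = 7, length = 2, mean = 7/2 ≈ 3.500
Minimum mean = 2.000, attained e.g. along the cycle 1 → 1 with weight 2 and length 1. So λ(A) = 2/1 = 2.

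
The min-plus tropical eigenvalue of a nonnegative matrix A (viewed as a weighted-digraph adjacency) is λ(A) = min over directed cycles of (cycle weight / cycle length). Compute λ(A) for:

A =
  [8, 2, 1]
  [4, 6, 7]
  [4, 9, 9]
λ(A) = 5/2

Enumerate directed cycles and compute their means (weight / length). Sample:
  cycle 0 → 0: weight = 8, length = 1, mean = 8/1 ≈ 8.000
  cycle 1 → 1: weight = 6, length = 1, mean = 6/1 ≈ 6.000
  cycle 2 → 2: weight = 9, length = 1, mean = 9/1 ≈ 9.000
  cycle 0 → 1 → 0: weight = 6, length = 2, mean = 6/2 ≈ 3.000
  cycle 0 → 2 → 0: weight = 5, length = 2, mean = 5/2 ≈ 2.500
  cycle 1 → 0 → 1: weight = 6, length = 2, mean = 6/2 ≈ 3.000
Minimum mean = 2.500, attained e.g. along the cycle 0 → 2 → 0 with weight 5 and length 2. So λ(A) = 5/2 = 5/2.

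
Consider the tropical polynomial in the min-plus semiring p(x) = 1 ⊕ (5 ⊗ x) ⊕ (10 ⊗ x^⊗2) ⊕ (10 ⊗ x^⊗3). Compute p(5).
p(5) = 1

A tropical monomial a ⊗ x^⊗i evaluates to a + i · x. Evaluating each term at x = 5:
  Term 0 contributes 1 + 0 · 5 = 1
  Term 1 contributes 5 + 1 · 5 = 10
  Term 2 contributes 10 + 2 · 5 = 20
  Term 3 contributes 10 + 3 · 5 = 25
p(5) = ⊕ of these = min[1, 10, 20, 25] = 1.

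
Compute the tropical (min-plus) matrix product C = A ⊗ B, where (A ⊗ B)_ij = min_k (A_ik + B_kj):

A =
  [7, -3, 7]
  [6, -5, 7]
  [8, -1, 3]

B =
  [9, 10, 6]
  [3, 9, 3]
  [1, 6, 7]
A ⊗ B =
  [0, 6, 0]
  [-2, 4, -2]
  [2, 8, 2]

Apply the min-plus product entry-by-entry:
  C[0][0] = min over k of (A[0][0] + B[0][0] = 7 + 9 = 16, A[0][1] + B[1][0] = -3 + 3 = 0, A[0][2] + B[2][0] = 7 + 1 = 8) = 0 (attained at k = 1)
  C[0][1] = min over k of (A[0][0] + B[0][1] = 7 + 10 = 17, A[0][1] + B[1][1] = -3 + 9 = 6, A[0][2] + B[2][1] = 7 + 6 = 13) = 6 (attained at k = 1)
  C[0][2] = min over k of (A[0][0] + B[0][2] = 7 + 6 = 13, A[0][1] + B[1][2] = -3 + 3 = 0, A[0][2] + B[2][2] = 7 + 7 = 14) = 0 (attained at k = 1)
  C[1][0] = min over k of (A[1][0] + B[0][0] = 6 + 9 = 15, A[1][1] + B[1][0] = -5 + 3 = -2, A[1][2] + B[2][0] = 7 + 1 = 8) = -2 (attained at k = 1)
  C[1][1] = min over k of (A[1][0] + B[0][1] = 6 + 10 = 16, A[1][1] + B[1][1] = -5 + 9 = 4, A[1][2] + B[2][1] = 7 + 6 = 13) = 4 (attained at k = 1)
  C[1][2] = min over k of (A[1][0] + B[0][2] = 6 + 6 = 12, A[1][1] + B[1][2] = -5 + 3 = -2, A[1][2] + B[2][2] = 7 + 7 = 14) = -2 (attained at k = 1)
  C[2][0] = min over k of (A[2][0] + B[0][0] = 8 + 9 = 17, A[2][1] + B[1][0] = -1 + 3 = 2, A[2][2] + B[2][0] = 3 + 1 = 4) = 2 (attained at k = 1)
  C[2][1] = min over k of (A[2][0] + B[0][1] = 8 + 10 = 18, A[2][1] + B[1][1] = -1 + 9 = 8, A[2][2] + B[2][1] = 3 + 6 = 9) = 8 (attained at k = 1)
  C[2][2] = min over k of (A[2][0] + B[0][2] = 8 + 6 = 14, A[2][1] + B[1][2] = -1 + 3 = 2, A[2][2] + B[2][2] = 3 + 7 = 10) = 2 (attained at k = 1)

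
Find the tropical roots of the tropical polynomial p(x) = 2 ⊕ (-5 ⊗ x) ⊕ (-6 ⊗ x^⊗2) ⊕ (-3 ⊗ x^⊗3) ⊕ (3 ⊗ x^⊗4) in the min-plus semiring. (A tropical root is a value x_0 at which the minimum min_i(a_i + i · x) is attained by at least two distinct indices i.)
Roots: {-6, -3, 1, 7}

Each tropical root is a break point of the lower envelope of the lines y = a_i + i · x (there are 5 lines, with slopes 0, 1, ..., 4). Only the lines that attain the minimum somewhere contribute to roots; other lines are dominated. Here the surviving (envelope) indices are i = 4, i = 3, i = 2, i = 1, i = 0.
Intersections between consecutive envelope lines give the roots: for adjacent envelope indices i < j the intersection is x = (a_i − a_j) / (j − i). Reading off the sorted break points: {-6, -3, 1, 7}.
Verification: at each break x_0, at least two indices attain the minimum of min_i(a_i + i · x_0).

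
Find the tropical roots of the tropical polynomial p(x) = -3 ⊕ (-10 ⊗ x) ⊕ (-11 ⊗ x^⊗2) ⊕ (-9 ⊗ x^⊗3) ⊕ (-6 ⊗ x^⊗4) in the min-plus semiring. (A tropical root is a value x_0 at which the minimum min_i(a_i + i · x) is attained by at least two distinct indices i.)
Roots: {-3, -2, 1, 7}

Each tropical root is a break point of the lower envelope of the lines y = a_i + i · x (there are 5 lines, with slopes 0, 1, ..., 4). Only the lines that attain the minimum somewhere contribute to roots; other lines are dominated. Here the surviving (envelope) indices are i = 4, i = 3, i = 2, i = 1, i = 0.
Intersections between consecutive envelope lines give the roots: for adjacent envelope indices i < j the intersection is x = (a_i − a_j) / (j − i). Reading off the sorted break points: {-3, -2, 1, 7}.
Verification: at each break x_0, at least two indices attain the minimum of min_i(a_i + i · x_0).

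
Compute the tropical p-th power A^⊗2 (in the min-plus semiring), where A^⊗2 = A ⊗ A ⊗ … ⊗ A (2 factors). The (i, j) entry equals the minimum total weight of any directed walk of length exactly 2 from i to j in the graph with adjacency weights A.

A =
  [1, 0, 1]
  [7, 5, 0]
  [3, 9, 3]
A^⊗2 =
  [2, 1, 0]
  [3, 7, 3]
  [4, 3, 4]

Each entry (A^⊗2)_ij equals the minimum over all length-2 walks i = v_0 → v_1 → … → v_2 = j of Σ_t A[v_t][v_{t+1}]. For example, for (i, j) = (0, 2) we minimise over 3 possible intermediate vertex sequences; the minimum is 0, attained along the walk 0 → 1 → 2.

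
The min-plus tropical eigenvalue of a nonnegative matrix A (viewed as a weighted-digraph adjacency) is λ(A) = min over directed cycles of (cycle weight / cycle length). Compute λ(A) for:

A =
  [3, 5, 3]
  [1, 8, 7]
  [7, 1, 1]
λ(A) = 1

Enumerate directed cycles and compute their means (weight / length). Sample:
  cycle 0 → 0: weight = 3, length = 1, mean = 3/1 ≈ 3.000
  cycle 1 → 1: weight = 8, length = 1, mean = 8/1 ≈ 8.000
  cycle 2 → 2: weight = 1, length = 1, mean = 1/1 ≈ 1.000
  cycle 0 → 1 → 0: weight = 6, length = 2, mean = 6/2 ≈ 3.000
  cycle 0 → 2 → 0: weight = 10, length = 2, mean = 10/2 ≈ 5.000
  cycle 1 → 0 → 1: weight = 6, length = 2, mean = 6/2 ≈ 3.000
Minimum mean = 1.000, attained e.g. along the cycle 2 → 2 with weight 1 and length 1. So λ(A) = 1/1 = 1.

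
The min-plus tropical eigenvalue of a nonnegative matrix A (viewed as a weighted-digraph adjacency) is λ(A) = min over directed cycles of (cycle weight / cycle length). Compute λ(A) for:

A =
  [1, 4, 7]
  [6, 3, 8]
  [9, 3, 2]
λ(A) = 1

Enumerate directed cycles and compute their means (weight / length). Sample:
  cycle 0 → 0: weight = 1, length = 1, mean = 1/1 ≈ 1.000
  cycle 1 → 1: weight = 3, length = 1, mean = 3/1 ≈ 3.000
  cycle 2 → 2: weight = 2, length = 1, mean = 2/1 ≈ 2.000
  cycle 0 → 1 → 0: weight = 10, length = 2, mean = 10/2 ≈ 5.000
  cycle 0 → 2 → 0: weight = 16, length = 2, mean = 16/2 ≈ 8.000
  cycle 1 → 0 → 1: weight = 10, length = 2, mean = 10/2 ≈ 5.000
Minimum mean = 1.000, attained e.g. along the cycle 0 → 0 with weight 1 and length 1. So λ(A) = 1/1 = 1.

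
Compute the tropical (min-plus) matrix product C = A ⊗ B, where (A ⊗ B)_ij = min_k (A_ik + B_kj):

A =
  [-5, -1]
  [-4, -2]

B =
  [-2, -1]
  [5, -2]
A ⊗ B =
  [-7, -6]
  [-6, -5]

Apply the min-plus product entry-by-entry:
  C[0][0] = min over k of (A[0][0] + B[0][0] = -5 + -2 = -7, A[0][1] + B[1][0] = -1 + 5 = 4) = -7 (attained at k = 0)
  C[0][1] = min over k of (A[0][0] + B[0][1] = -5 + -1 = -6, A[0][1] + B[1][1] = -1 + -2 = -3) = -6 (attained at k = 0)
  C[1][0] = min over k of (A[1][0] + B[0][0] = -4 + -2 = -6, A[1][1] + B[1][0] = -2 + 5 = 3) = -6 (attained at k = 0)
  C[1][1] = min over k of (A[1][0] + B[0][1] = -4 + -1 = -5, A[1][1] + B[1][1] = -2 + -2 = -4) = -5 (attained at k = 0)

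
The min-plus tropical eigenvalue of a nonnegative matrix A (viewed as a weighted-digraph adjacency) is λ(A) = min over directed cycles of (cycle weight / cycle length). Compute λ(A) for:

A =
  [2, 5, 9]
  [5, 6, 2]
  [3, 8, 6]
λ(A) = 2

Enumerate directed cycles and compute their means (weight / length). Sample:
  cycle 0 → 0: weight = 2, length = 1, mean = 2/1 ≈ 2.000
  cycle 1 → 1: weight = 6, length = 1, mean = 6/1 ≈ 6.000
  cycle 2 → 2: weight = 6, length = 1, mean = 6/1 ≈ 6.000
  cycle 0 → 1 → 0: weight = 10, length = 2, mean = 10/2 ≈ 5.000
  cycle 0 → 2 → 0: weight = 12, length = 2, mean = 12/2 ≈ 6.000
  cycle 1 → 0 → 1: weight = 10, length = 2, mean = 10/2 ≈ 5.000
Minimum mean = 2.000, attained e.g. along the cycle 0 → 0 with weight 2 and length 1. So λ(A) = 2/1 = 2.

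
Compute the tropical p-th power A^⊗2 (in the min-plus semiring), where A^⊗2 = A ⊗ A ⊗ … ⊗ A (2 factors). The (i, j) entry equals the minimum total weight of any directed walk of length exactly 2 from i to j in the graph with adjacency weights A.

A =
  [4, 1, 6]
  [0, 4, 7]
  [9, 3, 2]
A^⊗2 =
  [1, 5, 8]
  [4, 1, 6]
  [3, 5, 4]

Each entry (A^⊗2)_ij equals the minimum over all length-2 walks i = v_0 → v_1 → … → v_2 = j of Σ_t A[v_t][v_{t+1}]. For example, for (i, j) = (0, 2) we minimise over 3 possible intermediate vertex sequences; the minimum is 8, attained along the walk 0 → 1 → 2.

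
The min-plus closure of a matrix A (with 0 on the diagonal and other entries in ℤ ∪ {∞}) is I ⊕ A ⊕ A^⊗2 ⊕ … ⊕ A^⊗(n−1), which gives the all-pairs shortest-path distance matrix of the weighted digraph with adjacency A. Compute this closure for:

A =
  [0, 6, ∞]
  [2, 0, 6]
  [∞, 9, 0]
Closure =
  [0, 6, 12]
  [2, 0, 6]
  [11, 9, 0]

This is the Floyd-Warshall all-pairs shortest-path computation. For each intermediate vertex k = 0, 1, …, 2, update dist[i][j] ← min(dist[i][j], dist[i][k] + dist[k][j]). The final matrix gives, for each (i, j), the minimum total weight of any directed path from i to j (possibly empty when i = j).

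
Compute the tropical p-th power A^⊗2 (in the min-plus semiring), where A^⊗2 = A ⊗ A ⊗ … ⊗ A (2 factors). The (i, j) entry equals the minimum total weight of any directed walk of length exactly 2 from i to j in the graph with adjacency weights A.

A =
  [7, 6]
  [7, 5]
A^⊗2 =
  [13, 11]
  [12, 10]

Each entry (A^⊗2)_ij equals the minimum over all length-2 walks i = v_0 → v_1 → … → v_2 = j of Σ_t A[v_t][v_{t+1}]. For example, for (i, j) = (0, 1) we minimise over 2 possible intermediate vertex sequences; the minimum is 11, attained along the walk 0 → 1 → 1.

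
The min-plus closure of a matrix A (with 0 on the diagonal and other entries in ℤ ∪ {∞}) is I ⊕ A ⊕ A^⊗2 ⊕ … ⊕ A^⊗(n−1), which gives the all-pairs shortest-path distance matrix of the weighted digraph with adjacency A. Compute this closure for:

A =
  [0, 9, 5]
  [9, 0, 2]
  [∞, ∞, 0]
Closure =
  [0, 9, 5]
  [9, 0, 2]
  [∞, ∞, 0]

This is the Floyd-Warshall all-pairs shortest-path computation. For each intermediate vertex k = 0, 1, …, 2, update dist[i][j] ← min(dist[i][j], dist[i][k] + dist[k][j]). The final matrix gives, for each (i, j), the minimum total weight of any directed path from i to j (possibly empty when i = j).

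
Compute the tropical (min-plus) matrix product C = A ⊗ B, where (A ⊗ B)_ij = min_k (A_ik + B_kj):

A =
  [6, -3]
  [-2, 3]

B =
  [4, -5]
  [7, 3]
A ⊗ B =
  [4, 0]
  [2, -7]

Apply the min-plus product entry-by-entry:
  C[0][0] = min over k of (A[0][0] + B[0][0] = 6 + 4 = 10, A[0][1] + B[1][0] = -3 + 7 = 4) = 4 (attained at k = 1)
  C[0][1] = min over k of (A[0][0] + B[0][1] = 6 + -5 = 1, A[0][1] + B[1][1] = -3 + 3 = 0) = 0 (attained at k = 1)
  C[1][0] = min over k of (A[1][0] + B[0][0] = -2 + 4 = 2, A[1][1] + B[1][0] = 3 + 7 = 10) = 2 (attained at k = 0)
  C[1][1] = min over k of (A[1][0] + B[0][1] = -2 + -5 = -7, A[1][1] + B[1][1] = 3 + 3 = 6) = -7 (attained at k = 0)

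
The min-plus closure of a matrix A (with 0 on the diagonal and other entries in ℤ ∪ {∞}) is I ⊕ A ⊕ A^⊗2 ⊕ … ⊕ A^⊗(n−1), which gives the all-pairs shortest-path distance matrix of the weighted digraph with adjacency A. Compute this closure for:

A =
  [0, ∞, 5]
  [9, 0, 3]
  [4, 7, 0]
Closure =
  [0, 12, 5]
  [7, 0, 3]
  [4, 7, 0]

This is the Floyd-Warshall all-pairs shortest-path computation. For each intermediate vertex k = 0, 1, …, 2, update dist[i][j] ← min(dist[i][j], dist[i][k] + dist[k][j]). The final matrix gives, for each (i, j), the minimum total weight of any directed path from i to j (possibly empty when i = j).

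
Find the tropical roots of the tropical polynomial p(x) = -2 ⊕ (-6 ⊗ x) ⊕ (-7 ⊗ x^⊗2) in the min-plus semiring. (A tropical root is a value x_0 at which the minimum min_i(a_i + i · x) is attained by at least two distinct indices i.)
Roots: {1, 4}

Each tropical root is a break point of the lower envelope of the lines y = a_i + i · x (there are 3 lines, with slopes 0, 1, ..., 2). Only the lines that attain the minimum somewhere contribute to roots; other lines are dominated. Here the surviving (envelope) indices are i = 2, i = 1, i = 0.
Intersections between consecutive envelope lines give the roots: for adjacent envelope indices i < j the intersection is x = (a_i − a_j) / (j − i). Reading off the sorted break points: {1, 4}.
Verification: at each break x_0, at least two indices attain the minimum of min_i(a_i + i · x_0).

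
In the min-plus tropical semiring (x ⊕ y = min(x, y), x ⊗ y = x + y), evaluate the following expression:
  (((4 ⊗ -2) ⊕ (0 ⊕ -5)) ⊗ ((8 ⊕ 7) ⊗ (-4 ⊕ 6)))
(((4 ⊗ -2) ⊕ (0 ⊕ -5)) ⊗ ((8 ⊕ 7) ⊗ (-4 ⊕ 6))) = -2

Expand innermost to outermost. Recall ⊕ takes the minimum of its arguments and ⊗ takes their sum. Working out the expression (((4 ⊗ -2) ⊕ (0 ⊕ -5)) ⊗ ((8 ⊕ 7) ⊗ (-4 ⊕ 6))) gives -2.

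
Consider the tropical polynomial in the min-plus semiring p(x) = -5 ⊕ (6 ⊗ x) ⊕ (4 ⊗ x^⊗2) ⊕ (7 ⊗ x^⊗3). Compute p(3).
p(3) = -5

A tropical monomial a ⊗ x^⊗i evaluates to a + i · x. Evaluating each term at x = 3:
  Term 0 contributes -5 + 0 · 3 = -5
  Term 1 contributes 6 + 1 · 3 = 9
  Term 2 contributes 4 + 2 · 3 = 10
  Term 3 contributes 7 + 3 · 3 = 16
p(3) = ⊕ of these = min[-5, 9, 10, 16] = -5.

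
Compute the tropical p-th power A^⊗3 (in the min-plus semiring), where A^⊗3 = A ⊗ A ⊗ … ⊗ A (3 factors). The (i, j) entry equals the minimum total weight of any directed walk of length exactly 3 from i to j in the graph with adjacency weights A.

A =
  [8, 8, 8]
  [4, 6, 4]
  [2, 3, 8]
A^⊗3 =
  [14, 15, 15]
  [11, 13, 11]
  [9, 10, 13]

Each entry (A^⊗3)_ij equals the minimum over all length-3 walks i = v_0 → v_1 → … → v_3 = j of Σ_t A[v_t][v_{t+1}]. For example, for (i, j) = (0, 2) we minimise over 9 possible intermediate vertex sequences; the minimum is 15, attained along the walk 0 → 2 → 1 → 2.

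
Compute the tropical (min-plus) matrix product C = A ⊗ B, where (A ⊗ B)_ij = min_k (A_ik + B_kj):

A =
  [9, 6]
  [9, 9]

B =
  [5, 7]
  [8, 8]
A ⊗ B =
  [14, 14]
  [14, 16]

Apply the min-plus product entry-by-entry:
  C[0][0] = min over k of (A[0][0] + B[0][0] = 9 + 5 = 14, A[0][1] + B[1][0] = 6 + 8 = 14) = 14 (attained at k = 0)
  C[0][1] = min over k of (A[0][0] + B[0][1] = 9 + 7 = 16, A[0][1] + B[1][1] = 6 + 8 = 14) = 14 (attained at k = 1)
  C[1][0] = min over k of (A[1][0] + B[0][0] = 9 + 5 = 14, A[1][1] + B[1][0] = 9 + 8 = 17) = 14 (attained at k = 0)
  C[1][1] = min over k of (A[1][0] + B[0][1] = 9 + 7 = 16, A[1][1] + B[1][1] = 9 + 8 = 17) = 16 (attained at k = 0)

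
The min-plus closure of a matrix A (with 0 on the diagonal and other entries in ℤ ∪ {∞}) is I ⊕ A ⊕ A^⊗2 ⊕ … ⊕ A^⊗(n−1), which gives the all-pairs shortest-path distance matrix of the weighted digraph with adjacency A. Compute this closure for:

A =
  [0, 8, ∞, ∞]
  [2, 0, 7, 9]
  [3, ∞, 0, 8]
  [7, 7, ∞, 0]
Closure =
  [0, 8, 15, 17]
  [2, 0, 7, 9]
  [3, 11, 0, 8]
  [7, 7, 14, 0]

This is the Floyd-Warshall all-pairs shortest-path computation. For each intermediate vertex k = 0, 1, …, 3, update dist[i][j] ← min(dist[i][j], dist[i][k] + dist[k][j]). The final matrix gives, for each (i, j), the minimum total weight of any directed path from i to j (possibly empty when i = j).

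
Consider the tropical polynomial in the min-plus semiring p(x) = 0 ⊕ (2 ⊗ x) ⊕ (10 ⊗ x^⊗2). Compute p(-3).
p(-3) = -1

A tropical monomial a ⊗ x^⊗i evaluates to a + i · x. Evaluating each term at x = -3:
  Term 0 contributes 0 + 0 · -3 = 0
  Term 1 contributes 2 + 1 · -3 = -1
  Term 2 contributes 10 + 2 · -3 = 4
p(-3) = ⊕ of these = min[0, -1, 4] = -1.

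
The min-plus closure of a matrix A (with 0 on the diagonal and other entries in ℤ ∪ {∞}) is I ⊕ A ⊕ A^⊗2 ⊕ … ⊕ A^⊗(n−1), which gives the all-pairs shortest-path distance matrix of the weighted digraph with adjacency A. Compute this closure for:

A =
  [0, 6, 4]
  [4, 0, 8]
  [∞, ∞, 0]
Closure =
  [0, 6, 4]
  [4, 0, 8]
  [∞, ∞, 0]

This is the Floyd-Warshall all-pairs shortest-path computation. For each intermediate vertex k = 0, 1, …, 2, update dist[i][j] ← min(dist[i][j], dist[i][k] + dist[k][j]). The final matrix gives, for each (i, j), the minimum total weight of any directed path from i to j (possibly empty when i = j).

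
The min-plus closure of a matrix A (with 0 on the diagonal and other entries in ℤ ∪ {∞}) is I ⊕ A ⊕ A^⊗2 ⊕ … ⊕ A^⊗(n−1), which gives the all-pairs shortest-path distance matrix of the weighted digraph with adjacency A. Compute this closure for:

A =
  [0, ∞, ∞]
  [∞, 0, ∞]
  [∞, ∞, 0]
Closure =
  [0, ∞, ∞]
  [∞, 0, ∞]
  [∞, ∞, 0]

This is the Floyd-Warshall all-pairs shortest-path computation. For each intermediate vertex k = 0, 1, …, 2, update dist[i][j] ← min(dist[i][j], dist[i][k] + dist[k][j]). The final matrix gives, for each (i, j), the minimum total weight of any directed path from i to j (possibly empty when i = j).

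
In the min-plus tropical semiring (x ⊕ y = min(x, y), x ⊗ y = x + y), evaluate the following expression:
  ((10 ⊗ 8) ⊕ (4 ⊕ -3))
((10 ⊗ 8) ⊕ (4 ⊕ -3)) = -3

Expand innermost to outermost. Recall ⊕ takes the minimum of its arguments and ⊗ takes their sum. Working out the expression ((10 ⊗ 8) ⊕ (4 ⊕ -3)) gives -3.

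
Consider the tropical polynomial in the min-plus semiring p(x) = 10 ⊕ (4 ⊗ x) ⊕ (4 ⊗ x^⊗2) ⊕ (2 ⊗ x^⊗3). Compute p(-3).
p(-3) = -7

A tropical monomial a ⊗ x^⊗i evaluates to a + i · x. Evaluating each term at x = -3:
  Term 0 contributes 10 + 0 · -3 = 10
  Term 1 contributes 4 + 1 · -3 = 1
  Term 2 contributes 4 + 2 · -3 = -2
  Term 3 contributes 2 + 3 · -3 = -7
p(-3) = ⊕ of these = min[10, 1, -2, -7] = -7.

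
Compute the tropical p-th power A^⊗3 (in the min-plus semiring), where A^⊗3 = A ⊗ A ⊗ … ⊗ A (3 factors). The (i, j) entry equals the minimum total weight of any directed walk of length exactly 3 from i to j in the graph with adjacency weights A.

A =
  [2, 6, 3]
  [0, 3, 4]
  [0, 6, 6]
A^⊗3 =
  [5, 9, 6]
  [3, 8, 5]
  [3, 8, 5]

Each entry (A^⊗3)_ij equals the minimum over all length-3 walks i = v_0 → v_1 → … → v_3 = j of Σ_t A[v_t][v_{t+1}]. For example, for (i, j) = (0, 2) we minimise over 9 possible intermediate vertex sequences; the minimum is 6, attained along the walk 0 → 2 → 0 → 2.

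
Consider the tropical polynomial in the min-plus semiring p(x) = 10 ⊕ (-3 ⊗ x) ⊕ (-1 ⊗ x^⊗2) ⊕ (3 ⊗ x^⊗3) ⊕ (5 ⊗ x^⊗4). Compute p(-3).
p(-3) = -7

A tropical monomial a ⊗ x^⊗i evaluates to a + i · x. Evaluating each term at x = -3:
  Term 0 contributes 10 + 0 · -3 = 10
  Term 1 contributes -3 + 1 · -3 = -6
  Term 2 contributes -1 + 2 · -3 = -7
  Term 3 contributes 3 + 3 · -3 = -6
  Term 4 contributes 5 + 4 · -3 = -7
p(-3) = ⊕ of these = min[10, -6, -7, -6, -7] = -7.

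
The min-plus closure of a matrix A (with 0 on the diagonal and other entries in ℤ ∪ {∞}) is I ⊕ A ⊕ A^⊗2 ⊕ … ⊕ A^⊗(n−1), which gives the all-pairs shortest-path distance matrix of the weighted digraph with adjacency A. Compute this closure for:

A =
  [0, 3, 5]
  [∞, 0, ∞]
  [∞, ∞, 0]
Closure =
  [0, 3, 5]
  [∞, 0, ∞]
  [∞, ∞, 0]

This is the Floyd-Warshall all-pairs shortest-path computation. For each intermediate vertex k = 0, 1, …, 2, update dist[i][j] ← min(dist[i][j], dist[i][k] + dist[k][j]). The final matrix gives, for each (i, j), the minimum total weight of any directed path from i to j (possibly empty when i = j).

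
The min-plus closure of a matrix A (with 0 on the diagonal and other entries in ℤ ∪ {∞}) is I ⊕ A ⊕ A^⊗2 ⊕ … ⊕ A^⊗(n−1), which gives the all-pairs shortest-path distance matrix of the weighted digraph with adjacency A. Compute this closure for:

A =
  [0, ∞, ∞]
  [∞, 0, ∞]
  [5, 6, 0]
Closure =
  [0, ∞, ∞]
  [∞, 0, ∞]
  [5, 6, 0]

This is the Floyd-Warshall all-pairs shortest-path computation. For each intermediate vertex k = 0, 1, …, 2, update dist[i][j] ← min(dist[i][j], dist[i][k] + dist[k][j]). The final matrix gives, for each (i, j), the minimum total weight of any directed path from i to j (possibly empty when i = j).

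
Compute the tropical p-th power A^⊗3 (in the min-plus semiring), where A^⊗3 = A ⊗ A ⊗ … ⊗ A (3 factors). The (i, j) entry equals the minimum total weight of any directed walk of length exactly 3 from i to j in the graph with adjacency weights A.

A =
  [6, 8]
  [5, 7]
A^⊗3 =
  [18, 20]
  [17, 19]

Each entry (A^⊗3)_ij equals the minimum over all length-3 walks i = v_0 → v_1 → … → v_3 = j of Σ_t A[v_t][v_{t+1}]. For example, for (i, j) = (0, 1) we minimise over 4 possible intermediate vertex sequences; the minimum is 20, attained along the walk 0 → 0 → 0 → 1.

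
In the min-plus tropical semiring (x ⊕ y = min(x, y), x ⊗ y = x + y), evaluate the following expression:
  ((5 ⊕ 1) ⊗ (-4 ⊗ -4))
((5 ⊕ 1) ⊗ (-4 ⊗ -4)) = -7

Expand innermost to outermost. Recall ⊕ takes the minimum of its arguments and ⊗ takes their sum. Working out the expression ((5 ⊕ 1) ⊗ (-4 ⊗ -4)) gives -7.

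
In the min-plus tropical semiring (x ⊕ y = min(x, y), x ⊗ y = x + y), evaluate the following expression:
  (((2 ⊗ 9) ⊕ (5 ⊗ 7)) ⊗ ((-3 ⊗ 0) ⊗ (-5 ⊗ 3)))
(((2 ⊗ 9) ⊕ (5 ⊗ 7)) ⊗ ((-3 ⊗ 0) ⊗ (-5 ⊗ 3))) = 6

Expand innermost to outermost. Recall ⊕ takes the minimum of its arguments and ⊗ takes their sum. Working out the expression (((2 ⊗ 9) ⊕ (5 ⊗ 7)) ⊗ ((-3 ⊗ 0) ⊗ (-5 ⊗ 3))) gives 6.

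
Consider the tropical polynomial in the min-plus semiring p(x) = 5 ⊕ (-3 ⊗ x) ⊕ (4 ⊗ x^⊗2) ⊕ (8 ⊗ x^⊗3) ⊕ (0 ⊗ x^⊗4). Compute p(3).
p(3) = 0

A tropical monomial a ⊗ x^⊗i evaluates to a + i · x. Evaluating each term at x = 3:
  Term 0 contributes 5 + 0 · 3 = 5
  Term 1 contributes -3 + 1 · 3 = 0
  Term 2 contributes 4 + 2 · 3 = 10
  Term 3 contributes 8 + 3 · 3 = 17
  Term 4 contributes 0 + 4 · 3 = 12
p(3) = ⊕ of these = min[5, 0, 10, 17, 12] = 0.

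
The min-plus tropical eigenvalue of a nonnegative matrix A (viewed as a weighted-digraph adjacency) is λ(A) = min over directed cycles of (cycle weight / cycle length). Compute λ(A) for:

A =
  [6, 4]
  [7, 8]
λ(A) = 11/2

Enumerate directed cycles and compute their means (weight / length). Sample:
  cycle 0 → 0: weight = 6, length = 1, mean = 6/1 ≈ 6.000
  cycle 1 → 1: weight = 8, length = 1, mean = 8/1 ≈ 8.000
  cycle 0 → 1 → 0: weight = 11, length = 2, mean = 11/2 ≈ 5.500
  cycle 1 → 0 → 1: weight = 11, length = 2, mean = 11/2 ≈ 5.500
Minimum mean = 5.500, attained e.g. along the cycle 0 → 1 → 0 with weight 11 and length 2. So λ(A) = 11/2 = 11/2.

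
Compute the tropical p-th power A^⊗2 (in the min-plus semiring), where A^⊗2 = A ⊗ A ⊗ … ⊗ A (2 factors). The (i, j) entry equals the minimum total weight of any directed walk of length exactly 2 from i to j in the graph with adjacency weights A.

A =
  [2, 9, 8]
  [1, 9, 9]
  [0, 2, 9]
A^⊗2 =
  [4, 10, 10]
  [3, 10, 9]
  [2, 9, 8]

Each entry (A^⊗2)_ij equals the minimum over all length-2 walks i = v_0 → v_1 → … → v_2 = j of Σ_t A[v_t][v_{t+1}]. For example, for (i, j) = (0, 2) we minimise over 3 possible intermediate vertex sequences; the minimum is 10, attained along the walk 0 → 0 → 2.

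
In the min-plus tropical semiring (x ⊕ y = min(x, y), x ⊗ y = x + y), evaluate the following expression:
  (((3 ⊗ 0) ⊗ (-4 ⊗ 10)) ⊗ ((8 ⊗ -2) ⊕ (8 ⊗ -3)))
(((3 ⊗ 0) ⊗ (-4 ⊗ 10)) ⊗ ((8 ⊗ -2) ⊕ (8 ⊗ -3))) = 14

Expand innermost to outermost. Recall ⊕ takes the minimum of its arguments and ⊗ takes their sum. Working out the expression (((3 ⊗ 0) ⊗ (-4 ⊗ 10)) ⊗ ((8 ⊗ -2) ⊕ (8 ⊗ -3))) gives 14.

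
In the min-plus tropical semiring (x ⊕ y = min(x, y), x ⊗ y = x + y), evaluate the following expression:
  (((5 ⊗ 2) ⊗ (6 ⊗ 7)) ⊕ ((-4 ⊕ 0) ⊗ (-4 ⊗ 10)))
(((5 ⊗ 2) ⊗ (6 ⊗ 7)) ⊕ ((-4 ⊕ 0) ⊗ (-4 ⊗ 10))) = 2

Expand innermost to outermost. Recall ⊕ takes the minimum of its arguments and ⊗ takes their sum. Working out the expression (((5 ⊗ 2) ⊗ (6 ⊗ 7)) ⊕ ((-4 ⊕ 0) ⊗ (-4 ⊗ 10))) gives 2.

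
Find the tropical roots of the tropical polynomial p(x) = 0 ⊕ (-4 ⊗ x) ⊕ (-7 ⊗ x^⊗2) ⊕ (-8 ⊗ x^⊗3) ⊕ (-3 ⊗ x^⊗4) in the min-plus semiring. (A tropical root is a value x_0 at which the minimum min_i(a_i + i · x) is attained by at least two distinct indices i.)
Roots: {-5, 1, 3, 4}

Each tropical root is a break point of the lower envelope of the lines y = a_i + i · x (there are 5 lines, with slopes 0, 1, ..., 4). Only the lines that attain the minimum somewhere contribute to roots; other lines are dominated. Here the surviving (envelope) indices are i = 4, i = 3, i = 2, i = 1, i = 0.
Intersections between consecutive envelope lines give the roots: for adjacent envelope indices i < j the intersection is x = (a_i − a_j) / (j − i). Reading off the sorted break points: {-5, 1, 3, 4}.
Verification: at each break x_0, at least two indices attain the minimum of min_i(a_i + i · x_0).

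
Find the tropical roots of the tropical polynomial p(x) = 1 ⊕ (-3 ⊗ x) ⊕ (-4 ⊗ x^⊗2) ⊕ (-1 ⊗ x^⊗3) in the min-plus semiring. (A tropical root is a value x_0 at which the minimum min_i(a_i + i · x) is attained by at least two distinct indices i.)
Roots: {-3, 1, 4}

Each tropical root is a break point of the lower envelope of the lines y = a_i + i · x (there are 4 lines, with slopes 0, 1, ..., 3). Only the lines that attain the minimum somewhere contribute to roots; other lines are dominated. Here the surviving (envelope) indices are i = 3, i = 2, i = 1, i = 0.
Intersections between consecutive envelope lines give the roots: for adjacent envelope indices i < j the intersection is x = (a_i − a_j) / (j − i). Reading off the sorted break points: {-3, 1, 4}.
Verification: at each break x_0, at least two indices attain the minimum of min_i(a_i + i · x_0).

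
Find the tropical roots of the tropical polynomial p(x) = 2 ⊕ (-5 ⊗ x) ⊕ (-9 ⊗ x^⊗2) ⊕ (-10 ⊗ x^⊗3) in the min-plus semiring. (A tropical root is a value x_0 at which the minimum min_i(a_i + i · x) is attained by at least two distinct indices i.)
Roots: {1, 4, 7}

Each tropical root is a break point of the lower envelope of the lines y = a_i + i · x (there are 4 lines, with slopes 0, 1, ..., 3). Only the lines that attain the minimum somewhere contribute to roots; other lines are dominated. Here the surviving (envelope) indices are i = 3, i = 2, i = 1, i = 0.
Intersections between consecutive envelope lines give the roots: for adjacent envelope indices i < j the intersection is x = (a_i − a_j) / (j − i). Reading off the sorted break points: {1, 4, 7}.
Verification: at each break x_0, at least two indices attain the minimum of min_i(a_i + i · x_0).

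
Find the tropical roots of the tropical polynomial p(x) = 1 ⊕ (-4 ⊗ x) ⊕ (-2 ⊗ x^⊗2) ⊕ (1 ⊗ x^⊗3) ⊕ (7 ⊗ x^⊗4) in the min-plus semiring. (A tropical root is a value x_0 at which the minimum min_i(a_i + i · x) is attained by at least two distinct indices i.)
Roots: {-6, -3, -2, 5}

Each tropical root is a break point of the lower envelope of the lines y = a_i + i · x (there are 5 lines, with slopes 0, 1, ..., 4). Only the lines that attain the minimum somewhere contribute to roots; other lines are dominated. Here the surviving (envelope) indices are i = 4, i = 3, i = 2, i = 1, i = 0.
Intersections between consecutive envelope lines give the roots: for adjacent envelope indices i < j the intersection is x = (a_i − a_j) / (j − i). Reading off the sorted break points: {-6, -3, -2, 5}.
Verification: at each break x_0, at least two indices attain the minimum of min_i(a_i + i · x_0).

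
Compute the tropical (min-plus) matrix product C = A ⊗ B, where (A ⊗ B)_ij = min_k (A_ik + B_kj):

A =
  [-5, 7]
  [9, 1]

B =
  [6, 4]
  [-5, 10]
A ⊗ B =
  [1, -1]
  [-4, 11]

Apply the min-plus product entry-by-entry:
  C[0][0] = min over k of (A[0][0] + B[0][0] = -5 + 6 = 1, A[0][1] + B[1][0] = 7 + -5 = 2) = 1 (attained at k = 0)
  C[0][1] = min over k of (A[0][0] + B[0][1] = -5 + 4 = -1, A[0][1] + B[1][1] = 7 + 10 = 17) = -1 (attained at k = 0)
  C[1][0] = min over k of (A[1][0] + B[0][0] = 9 + 6 = 15, A[1][1] + B[1][0] = 1 + -5 = -4) = -4 (attained at k = 1)
  C[1][1] = min over k of (A[1][0] + B[0][1] = 9 + 4 = 13, A[1][1] + B[1][1] = 1 + 10 = 11) = 11 (attained at k = 1)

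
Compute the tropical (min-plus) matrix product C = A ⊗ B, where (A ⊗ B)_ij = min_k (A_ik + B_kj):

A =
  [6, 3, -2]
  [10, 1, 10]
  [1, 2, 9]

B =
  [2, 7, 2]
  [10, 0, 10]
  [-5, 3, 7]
A ⊗ B =
  [-7, 1, 5]
  [5, 1, 11]
  [3, 2, 3]

Apply the min-plus product entry-by-entry:
  C[0][0] = min over k of (A[0][0] + B[0][0] = 6 + 2 = 8, A[0][1] + B[1][0] = 3 + 10 = 13, A[0][2] + B[2][0] = -2 + -5 = -7) = -7 (attained at k = 2)
  C[0][1] = min over k of (A[0][0] + B[0][1] = 6 + 7 = 13, A[0][1] + B[1][1] = 3 + 0 = 3, A[0][2] + B[2][1] = -2 + 3 = 1) = 1 (attained at k = 2)
  C[0][2] = min over k of (A[0][0] + B[0][2] = 6 + 2 = 8, A[0][1] + B[1][2] = 3 + 10 = 13, A[0][2] + B[2][2] = -2 + 7 = 5) = 5 (attained at k = 2)
  C[1][0] = min over k of (A[1][0] + B[0][0] = 10 + 2 = 12, A[1][1] + B[1][0] = 1 + 10 = 11, A[1][2] + B[2][0] = 10 + -5 = 5) = 5 (attained at k = 2)
  C[1][1] = min over k of (A[1][0] + B[0][1] = 10 + 7 = 17, A[1][1] + B[1][1] = 1 + 0 = 1, A[1][2] + B[2][1] = 10 + 3 = 13) = 1 (attained at k = 1)
  C[1][2] = min over k of (A[1][0] + B[0][2] = 10 + 2 = 12, A[1][1] + B[1][2] = 1 + 10 = 11, A[1][2] + B[2][2] = 10 + 7 = 17) = 11 (attained at k = 1)
  C[2][0] = min over k of (A[2][0] + B[0][0] = 1 + 2 = 3, A[2][1] + B[1][0] = 2 + 10 = 12, A[2][2] + B[2][0] = 9 + -5 = 4) = 3 (attained at k = 0)
  C[2][1] = min over k of (A[2][0] + B[0][1] = 1 + 7 = 8, A[2][1] + B[1][1] = 2 + 0 = 2, A[2][2] + B[2][1] = 9 + 3 = 12) = 2 (attained at k = 1)
  C[2][2] = min over k of (A[2][0] + B[0][2] = 1 + 2 = 3, A[2][1] + B[1][2] = 2 + 10 = 12, A[2][2] + B[2][2] = 9 + 7 = 16) = 3 (attained at k = 0)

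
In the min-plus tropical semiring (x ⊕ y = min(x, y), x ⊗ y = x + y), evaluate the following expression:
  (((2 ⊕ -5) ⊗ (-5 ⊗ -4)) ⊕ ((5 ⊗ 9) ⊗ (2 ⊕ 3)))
(((2 ⊕ -5) ⊗ (-5 ⊗ -4)) ⊕ ((5 ⊗ 9) ⊗ (2 ⊕ 3))) = -14

Expand innermost to outermost. Recall ⊕ takes the minimum of its arguments and ⊗ takes their sum. Working out the expression (((2 ⊕ -5) ⊗ (-5 ⊗ -4)) ⊕ ((5 ⊗ 9) ⊗ (2 ⊕ 3))) gives -14.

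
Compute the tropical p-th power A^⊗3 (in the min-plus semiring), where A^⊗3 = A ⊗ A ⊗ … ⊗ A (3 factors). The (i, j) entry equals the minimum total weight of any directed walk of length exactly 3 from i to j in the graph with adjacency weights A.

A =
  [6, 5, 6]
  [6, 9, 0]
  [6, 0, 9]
A^⊗3 =
  [11, 5, 6]
  [6, 9, 0]
  [6, 0, 9]

Each entry (A^⊗3)_ij equals the minimum over all length-3 walks i = v_0 → v_1 → … → v_3 = j of Σ_t A[v_t][v_{t+1}]. For example, for (i, j) = (0, 2) we minimise over 9 possible intermediate vertex sequences; the minimum is 6, attained along the walk 0 → 2 → 1 → 2.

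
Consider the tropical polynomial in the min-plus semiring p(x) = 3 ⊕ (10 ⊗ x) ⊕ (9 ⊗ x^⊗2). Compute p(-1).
p(-1) = 3

A tropical monomial a ⊗ x^⊗i evaluates to a + i · x. Evaluating each term at x = -1:
  Term 0 contributes 3 + 0 · -1 = 3
  Term 1 contributes 10 + 1 · -1 = 9
  Term 2 contributes 9 + 2 · -1 = 7
p(-1) = ⊕ of these = min[3, 9, 7] = 3.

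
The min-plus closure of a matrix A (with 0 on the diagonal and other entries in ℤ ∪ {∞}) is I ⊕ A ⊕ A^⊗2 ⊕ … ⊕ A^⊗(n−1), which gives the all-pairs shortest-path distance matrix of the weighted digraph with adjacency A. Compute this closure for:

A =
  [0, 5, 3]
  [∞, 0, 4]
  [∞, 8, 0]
Closure =
  [0, 5, 3]
  [∞, 0, 4]
  [∞, 8, 0]

This is the Floyd-Warshall all-pairs shortest-path computation. For each intermediate vertex k = 0, 1, …, 2, update dist[i][j] ← min(dist[i][j], dist[i][k] + dist[k][j]). The final matrix gives, for each (i, j), the minimum total weight of any directed path from i to j (possibly empty when i = j).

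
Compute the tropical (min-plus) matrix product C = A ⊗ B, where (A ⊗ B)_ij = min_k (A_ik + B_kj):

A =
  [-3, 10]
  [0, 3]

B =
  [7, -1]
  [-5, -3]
A ⊗ B =
  [4, -4]
  [-2, -1]

Apply the min-plus product entry-by-entry:
  C[0][0] = min over k of (A[0][0] + B[0][0] = -3 + 7 = 4, A[0][1] + B[1][0] = 10 + -5 = 5) = 4 (attained at k = 0)
  C[0][1] = min over k of (A[0][0] + B[0][1] = -3 + -1 = -4, A[0][1] + B[1][1] = 10 + -3 = 7) = -4 (attained at k = 0)
  C[1][0] = min over k of (A[1][0] + B[0][0] = 0 + 7 = 7, A[1][1] + B[1][0] = 3 + -5 = -2) = -2 (attained at k = 1)
  C[1][1] = min over k of (A[1][0] + B[0][1] = 0 + -1 = -1, A[1][1] + B[1][1] = 3 + -3 = 0) = -1 (attained at k = 0)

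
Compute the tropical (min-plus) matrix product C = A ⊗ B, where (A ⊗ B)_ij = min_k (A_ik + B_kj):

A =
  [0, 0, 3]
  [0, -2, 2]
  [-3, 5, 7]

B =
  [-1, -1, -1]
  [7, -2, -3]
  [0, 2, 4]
A ⊗ B =
  [-1, -2, -3]
  [-1, -4, -5]
  [-4, -4, -4]

Apply the min-plus product entry-by-entry:
  C[0][0] = min over k of (A[0][0] + B[0][0] = 0 + -1 = -1, A[0][1] + B[1][0] = 0 + 7 = 7, A[0][2] + B[2][0] = 3 + 0 = 3) = -1 (attained at k = 0)
  C[0][1] = min over k of (A[0][0] + B[0][1] = 0 + -1 = -1, A[0][1] + B[1][1] = 0 + -2 = -2, A[0][2] + B[2][1] = 3 + 2 = 5) = -2 (attained at k = 1)
  C[0][2] = min over k of (A[0][0] + B[0][2] = 0 + -1 = -1, A[0][1] + B[1][2] = 0 + -3 = -3, A[0][2] + B[2][2] = 3 + 4 = 7) = -3 (attained at k = 1)
  C[1][0] = min over k of (A[1][0] + B[0][0] = 0 + -1 = -1, A[1][1] + B[1][0] = -2 + 7 = 5, A[1][2] + B[2][0] = 2 + 0 = 2) = -1 (attained at k = 0)
  C[1][1] = min over k of (A[1][0] + B[0][1] = 0 + -1 = -1, A[1][1] + B[1][1] = -2 + -2 = -4, A[1][2] + B[2][1] = 2 + 2 = 4) = -4 (attained at k = 1)
  C[1][2] = min over k of (A[1][0] + B[0][2] = 0 + -1 = -1, A[1][1] + B[1][2] = -2 + -3 = -5, A[1][2] + B[2][2] = 2 + 4 = 6) = -5 (attained at k = 1)
  C[2][0] = min over k of (A[2][0] + B[0][0] = -3 + -1 = -4, A[2][1] + B[1][0] = 5 + 7 = 12, A[2][2] + B[2][0] = 7 + 0 = 7) = -4 (attained at k = 0)
  C[2][1] = min over k of (A[2][0] + B[0][1] = -3 + -1 = -4, A[2][1] + B[1][1] = 5 + -2 = 3, A[2][2] + B[2][1] = 7 + 2 = 9) = -4 (attained at k = 0)
  C[2][2] = min over k of (A[2][0] + B[0][2] = -3 + -1 = -4, A[2][1] + B[1][2] = 5 + -3 = 2, A[2][2] + B[2][2] = 7 + 4 = 11) = -4 (attained at k = 0)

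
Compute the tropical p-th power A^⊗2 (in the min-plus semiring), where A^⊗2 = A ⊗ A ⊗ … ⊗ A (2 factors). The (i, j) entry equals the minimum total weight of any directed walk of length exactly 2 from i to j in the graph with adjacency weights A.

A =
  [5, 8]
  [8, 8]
A^⊗2 =
  [10, 13]
  [13, 16]

Each entry (A^⊗2)_ij equals the minimum over all length-2 walks i = v_0 → v_1 → … → v_2 = j of Σ_t A[v_t][v_{t+1}]. For example, for (i, j) = (0, 1) we minimise over 2 possible intermediate vertex sequences; the minimum is 13, attained along the walk 0 → 0 → 1.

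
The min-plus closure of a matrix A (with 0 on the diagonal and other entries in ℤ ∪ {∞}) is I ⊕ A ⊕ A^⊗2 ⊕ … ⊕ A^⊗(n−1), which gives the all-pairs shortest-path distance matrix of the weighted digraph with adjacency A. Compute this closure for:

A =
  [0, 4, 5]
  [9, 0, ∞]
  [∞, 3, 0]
Closure =
  [0, 4, 5]
  [9, 0, 14]
  [12, 3, 0]

This is the Floyd-Warshall all-pairs shortest-path computation. For each intermediate vertex k = 0, 1, …, 2, update dist[i][j] ← min(dist[i][j], dist[i][k] + dist[k][j]). The final matrix gives, for each (i, j), the minimum total weight of any directed path from i to j (possibly empty when i = j).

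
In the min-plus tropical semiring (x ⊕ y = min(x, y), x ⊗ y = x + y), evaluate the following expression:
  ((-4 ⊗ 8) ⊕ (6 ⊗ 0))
((-4 ⊗ 8) ⊕ (6 ⊗ 0)) = 4

Expand innermost to outermost. Recall ⊕ takes the minimum of its arguments and ⊗ takes their sum. Working out the expression ((-4 ⊗ 8) ⊕ (6 ⊗ 0)) gives 4.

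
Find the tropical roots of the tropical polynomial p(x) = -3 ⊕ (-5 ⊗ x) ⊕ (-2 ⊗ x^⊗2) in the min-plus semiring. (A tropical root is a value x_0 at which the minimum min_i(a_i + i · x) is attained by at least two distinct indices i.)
Roots: {-3, 2}

Each tropical root is a break point of the lower envelope of the lines y = a_i + i · x (there are 3 lines, with slopes 0, 1, ..., 2). Only the lines that attain the minimum somewhere contribute to roots; other lines are dominated. Here the surviving (envelope) indices are i = 2, i = 1, i = 0.
Intersections between consecutive envelope lines give the roots: for adjacent envelope indices i < j the intersection is x = (a_i − a_j) / (j − i). Reading off the sorted break points: {-3, 2}.
Verification: at each break x_0, at least two indices attain the minimum of min_i(a_i + i · x_0).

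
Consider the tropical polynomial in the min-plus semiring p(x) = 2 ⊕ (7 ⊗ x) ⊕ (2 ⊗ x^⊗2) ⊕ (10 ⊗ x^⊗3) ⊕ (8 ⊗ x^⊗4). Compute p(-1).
p(-1) = 0

A tropical monomial a ⊗ x^⊗i evaluates to a + i · x. Evaluating each term at x = -1:
  Term 0 contributes 2 + 0 · -1 = 2
  Term 1 contributes 7 + 1 · -1 = 6
  Term 2 contributes 2 + 2 · -1 = 0
  Term 3 contributes 10 + 3 · -1 = 7
  Term 4 contributes 8 + 4 · -1 = 4
p(-1) = ⊕ of these = min[2, 6, 0, 7, 4] = 0.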